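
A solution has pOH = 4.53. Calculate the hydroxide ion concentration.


[OH-] = 10^(-pOH)
[OH-] = 10^(-4.53)
[OH-] = 2.951e-05 M

2.951e-05 M


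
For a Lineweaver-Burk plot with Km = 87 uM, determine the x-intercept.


x-intercept = -1/Km
= -1/87
= -0.0115 1/uM

-0.0115 1/uM


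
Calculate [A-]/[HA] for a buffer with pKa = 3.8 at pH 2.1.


[A-]/[HA] = 10^(pH - pKa)
= 10^(2.1 - 3.8)
= 0.02

0.02


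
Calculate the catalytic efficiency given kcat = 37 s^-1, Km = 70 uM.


Catalytic efficiency = kcat / Km
= 37 / 70
= 0.5286 uM^-1*s^-1

0.5286 uM^-1*s^-1


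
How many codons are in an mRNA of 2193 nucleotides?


codons = nucleotides / 3
codons = 2193 / 3 = 731

731


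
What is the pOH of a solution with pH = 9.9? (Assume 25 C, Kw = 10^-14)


pOH = 14 - pH
pOH = 14 - 9.9
pOH = 4.1

4.1


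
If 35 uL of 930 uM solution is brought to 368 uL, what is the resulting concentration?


C2 = C1 * V1 / V2
C2 = 930 * 35 / 368
C2 = 88.4511 uM

88.4511 uM


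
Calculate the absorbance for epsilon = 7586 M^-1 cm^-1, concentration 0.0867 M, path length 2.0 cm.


A = epsilon * c * l
A = 7586 * 0.0867 * 2.0
A = 1315.4124

1315.4124


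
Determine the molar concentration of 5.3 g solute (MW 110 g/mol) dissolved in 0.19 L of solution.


C = (mass / MW) / volume
C = (5.3 / 110) / 0.19
C = 0.2536 M

0.2536 M


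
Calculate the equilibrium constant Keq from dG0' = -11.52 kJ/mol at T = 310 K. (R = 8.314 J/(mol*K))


Keq = exp(-dG0 * 1000 / (R * T))
Keq = exp(-(-11.52) * 1000 / (8.314 * 310))
Keq = 87.3327

87.3327


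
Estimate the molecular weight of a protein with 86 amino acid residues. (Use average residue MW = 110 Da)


MW = n_residues * 110 Da
MW = 86 * 110
MW = 9460 Da

9460 Da


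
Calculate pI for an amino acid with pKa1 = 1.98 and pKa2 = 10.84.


pI = (pKa1 + pKa2) / 2
pI = (1.98 + 10.84) / 2
pI = 6.41

6.41


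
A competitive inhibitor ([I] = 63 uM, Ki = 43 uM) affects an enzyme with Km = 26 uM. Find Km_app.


Km_app = Km * (1 + [I]/Ki)
Km_app = 26 * (1 + 63/43)
Km_app = 64.093 uM

64.093 uM


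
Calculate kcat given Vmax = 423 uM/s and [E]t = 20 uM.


kcat = Vmax / [E]t
kcat = 423 / 20
kcat = 21.15 s^-1

21.15 s^-1


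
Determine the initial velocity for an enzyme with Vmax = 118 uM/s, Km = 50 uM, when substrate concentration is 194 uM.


v = Vmax * [S] / (Km + [S])
v = 118 * 194 / (50 + 194)
v = 93.8197 uM/s

93.8197 uM/s


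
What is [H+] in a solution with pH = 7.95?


[H+] = 10^(-pH)
[H+] = 10^(-7.95)
[H+] = 1.122e-08 M

1.122e-08 M


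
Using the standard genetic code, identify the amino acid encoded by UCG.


Standard genetic code lookup.
Codon UCG -> Ser

Ser


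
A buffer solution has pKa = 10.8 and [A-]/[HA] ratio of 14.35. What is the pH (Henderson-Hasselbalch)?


pH = pKa + log10([A-]/[HA])
pH = 10.8 + log10(14.35)
pH = 11.9569

11.9569


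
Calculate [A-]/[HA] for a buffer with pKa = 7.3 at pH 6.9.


[A-]/[HA] = 10^(pH - pKa)
= 10^(6.9 - 7.3)
= 0.3981

0.3981


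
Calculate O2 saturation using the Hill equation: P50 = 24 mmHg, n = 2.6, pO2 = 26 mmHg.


Y = pO2^n / (P50^n + pO2^n)
Y = 26^2.6 / (24^2.6 + 26^2.6)
Y = 55.18%

55.18%


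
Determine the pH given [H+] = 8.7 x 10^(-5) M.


pH = -log10([H+])
pH = -log10(8.7 x 10^(-5))
pH = 4.0605

4.0605


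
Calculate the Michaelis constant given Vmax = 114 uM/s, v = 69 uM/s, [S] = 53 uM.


Km = [S] * (Vmax - v) / v
Km = 53 * (114 - 69) / 69
Km = 34.5652 uM

34.5652 uM


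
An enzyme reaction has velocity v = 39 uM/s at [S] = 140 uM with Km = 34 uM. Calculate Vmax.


Vmax = v * (Km + [S]) / [S]
Vmax = 39 * (34 + 140) / 140
Vmax = 48.4714 uM/s

48.4714 uM/s


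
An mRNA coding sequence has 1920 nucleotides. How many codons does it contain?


codons = nucleotides / 3
codons = 1920 / 3 = 640

640


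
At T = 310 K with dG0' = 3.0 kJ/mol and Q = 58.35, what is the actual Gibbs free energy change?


dG = dG0' + RT * ln(Q) / 1000
dG = 3.0 + 8.314 * 310 * ln(58.35) / 1000
dG = 13.4806 kJ/mol

13.4806 kJ/mol


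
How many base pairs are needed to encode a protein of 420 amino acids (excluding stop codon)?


Each amino acid = 1 codon = 3 bp
bp = 420 * 3 = 1260 bp

1260 bp


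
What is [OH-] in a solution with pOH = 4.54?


[OH-] = 10^(-pOH)
[OH-] = 10^(-4.54)
[OH-] = 2.884e-05 M

2.884e-05 M


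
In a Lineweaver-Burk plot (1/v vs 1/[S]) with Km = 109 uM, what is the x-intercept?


x-intercept = -1/Km
= -1/109
= -0.0092 1/uM

-0.0092 1/uM


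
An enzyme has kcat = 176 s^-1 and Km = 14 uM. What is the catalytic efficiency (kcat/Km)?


Catalytic efficiency = kcat / Km
= 176 / 14
= 12.5714 uM^-1*s^-1

12.5714 uM^-1*s^-1


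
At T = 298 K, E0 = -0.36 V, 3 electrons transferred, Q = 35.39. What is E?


E = E0 - (RT/nF) * ln(Q)
E = -0.36 - (8.314 * 298 / (3 * 96485)) * ln(35.39)
E = -0.3905 V

-0.3905 V


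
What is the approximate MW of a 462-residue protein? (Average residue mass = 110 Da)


MW = n_residues * 110 Da
MW = 462 * 110
MW = 50820 Da

50820 Da


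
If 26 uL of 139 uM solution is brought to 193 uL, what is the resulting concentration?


C2 = C1 * V1 / V2
C2 = 139 * 26 / 193
C2 = 18.7254 uM

18.7254 uM


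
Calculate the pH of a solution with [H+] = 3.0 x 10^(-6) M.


pH = -log10([H+])
pH = -log10(3.0 x 10^(-6))
pH = 5.5229

5.5229


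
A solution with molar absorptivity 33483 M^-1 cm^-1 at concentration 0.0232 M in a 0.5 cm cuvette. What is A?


A = epsilon * c * l
A = 33483 * 0.0232 * 0.5
A = 388.4028

388.4028


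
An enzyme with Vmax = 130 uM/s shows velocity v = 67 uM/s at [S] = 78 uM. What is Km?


Km = [S] * (Vmax - v) / v
Km = 78 * (130 - 67) / 67
Km = 73.3433 uM

73.3433 uM


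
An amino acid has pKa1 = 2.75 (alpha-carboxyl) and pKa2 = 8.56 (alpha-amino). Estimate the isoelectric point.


pI = (pKa1 + pKa2) / 2
pI = (2.75 + 8.56) / 2
pI = 5.655

5.655


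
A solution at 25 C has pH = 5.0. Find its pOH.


pOH = 14 - pH
pOH = 14 - 5.0
pOH = 9.0

9.0


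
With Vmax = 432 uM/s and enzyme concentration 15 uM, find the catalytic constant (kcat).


kcat = Vmax / [E]t
kcat = 432 / 15
kcat = 28.8 s^-1

28.8 s^-1


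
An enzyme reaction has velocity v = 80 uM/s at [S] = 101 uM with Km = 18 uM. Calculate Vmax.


Vmax = v * (Km + [S]) / [S]
Vmax = 80 * (18 + 101) / 101
Vmax = 94.2574 uM/s

94.2574 uM/s


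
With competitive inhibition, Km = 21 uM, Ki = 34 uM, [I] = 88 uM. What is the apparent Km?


Km_app = Km * (1 + [I]/Ki)
Km_app = 21 * (1 + 88/34)
Km_app = 75.3529 uM

75.3529 uM


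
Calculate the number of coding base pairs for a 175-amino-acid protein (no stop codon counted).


Each amino acid = 1 codon = 3 bp
bp = 175 * 3 = 525 bp

525 bp


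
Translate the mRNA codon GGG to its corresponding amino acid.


Standard genetic code lookup.
Codon GGG -> Gly

Gly


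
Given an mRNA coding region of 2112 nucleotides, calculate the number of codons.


codons = nucleotides / 3
codons = 2112 / 3 = 704

704


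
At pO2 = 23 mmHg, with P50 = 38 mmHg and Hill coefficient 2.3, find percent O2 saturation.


Y = pO2^n / (P50^n + pO2^n)
Y = 23^2.3 / (38^2.3 + 23^2.3)
Y = 23.96%

23.96%


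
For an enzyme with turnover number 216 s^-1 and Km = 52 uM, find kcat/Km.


Catalytic efficiency = kcat / Km
= 216 / 52
= 4.1538 uM^-1*s^-1

4.1538 uM^-1*s^-1


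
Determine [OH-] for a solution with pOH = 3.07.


[OH-] = 10^(-pOH)
[OH-] = 10^(-3.07)
[OH-] = 8.511e-04 M

8.511e-04 M


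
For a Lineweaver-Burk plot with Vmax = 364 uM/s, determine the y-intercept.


y-intercept = 1/Vmax
= 1/364
= 0.0027 s/uM

0.0027 s/uM


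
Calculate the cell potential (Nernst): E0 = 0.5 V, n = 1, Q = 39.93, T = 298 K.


E = E0 - (RT/nF) * ln(Q)
E = 0.5 - (8.314 * 298 / (1 * 96485)) * ln(39.93)
E = 0.4053 V

0.4053 V


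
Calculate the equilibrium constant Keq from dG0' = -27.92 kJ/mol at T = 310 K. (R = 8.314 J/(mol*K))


Keq = exp(-dG0 * 1000 / (R * T))
Keq = exp(-(-27.92) * 1000 / (8.314 * 310))
Keq = 50659.1023

50659.1023


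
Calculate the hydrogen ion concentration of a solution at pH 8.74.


[H+] = 10^(-pH)
[H+] = 10^(-8.74)
[H+] = 1.820e-09 M

1.820e-09 M


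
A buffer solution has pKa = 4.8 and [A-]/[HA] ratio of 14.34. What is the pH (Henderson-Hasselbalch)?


pH = pKa + log10([A-]/[HA])
pH = 4.8 + log10(14.34)
pH = 5.9565

5.9565


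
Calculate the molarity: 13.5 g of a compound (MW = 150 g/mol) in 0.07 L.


C = (mass / MW) / volume
C = (13.5 / 150) / 0.07
C = 1.2857 M

1.2857 M


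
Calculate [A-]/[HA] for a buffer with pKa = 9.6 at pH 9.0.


[A-]/[HA] = 10^(pH - pKa)
= 10^(9.0 - 9.6)
= 0.2512

0.2512


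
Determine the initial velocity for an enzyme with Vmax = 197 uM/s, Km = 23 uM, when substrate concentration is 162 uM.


v = Vmax * [S] / (Km + [S])
v = 197 * 162 / (23 + 162)
v = 172.5081 uM/s

172.5081 uM/s


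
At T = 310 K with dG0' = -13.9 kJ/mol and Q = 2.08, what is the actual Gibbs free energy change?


dG = dG0' + RT * ln(Q) / 1000
dG = -13.9 + 8.314 * 310 * ln(2.08) / 1000
dG = -12.0124 kJ/mol

-12.0124 kJ/mol


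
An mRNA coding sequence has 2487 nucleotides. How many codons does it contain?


codons = nucleotides / 3
codons = 2487 / 3 = 829

829


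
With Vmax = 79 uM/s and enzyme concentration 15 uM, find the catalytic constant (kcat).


kcat = Vmax / [E]t
kcat = 79 / 15
kcat = 5.2667 s^-1

5.2667 s^-1


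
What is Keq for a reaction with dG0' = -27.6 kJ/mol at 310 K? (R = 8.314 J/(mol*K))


Keq = exp(-dG0 * 1000 / (R * T))
Keq = exp(-(-27.6) * 1000 / (8.314 * 310))
Keq = 44744.1141

44744.1141


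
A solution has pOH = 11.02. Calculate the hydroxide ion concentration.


[OH-] = 10^(-pOH)
[OH-] = 10^(-11.02)
[OH-] = 9.550e-12 M

9.550e-12 M


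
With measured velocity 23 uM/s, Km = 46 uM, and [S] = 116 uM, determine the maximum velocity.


Vmax = v * (Km + [S]) / [S]
Vmax = 23 * (46 + 116) / 116
Vmax = 32.1207 uM/s

32.1207 uM/s


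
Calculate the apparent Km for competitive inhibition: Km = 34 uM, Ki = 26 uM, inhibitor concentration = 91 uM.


Km_app = Km * (1 + [I]/Ki)
Km_app = 34 * (1 + 91/26)
Km_app = 153.0 uM

153.0 uM


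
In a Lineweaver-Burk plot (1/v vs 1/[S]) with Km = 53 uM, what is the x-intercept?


x-intercept = -1/Km
= -1/53
= -0.0189 1/uM

-0.0189 1/uM


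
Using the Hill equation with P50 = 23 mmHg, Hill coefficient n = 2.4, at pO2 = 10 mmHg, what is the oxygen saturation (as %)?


Y = pO2^n / (P50^n + pO2^n)
Y = 10^2.4 / (23^2.4 + 10^2.4)
Y = 11.93%

11.93%


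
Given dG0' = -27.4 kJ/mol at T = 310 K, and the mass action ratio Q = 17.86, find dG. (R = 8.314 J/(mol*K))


dG = dG0' + RT * ln(Q) / 1000
dG = -27.4 + 8.314 * 310 * ln(17.86) / 1000
dG = -19.9707 kJ/mol

-19.9707 kJ/mol


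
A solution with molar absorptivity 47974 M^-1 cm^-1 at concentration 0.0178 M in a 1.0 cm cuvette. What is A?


A = epsilon * c * l
A = 47974 * 0.0178 * 1.0
A = 853.9372

853.9372


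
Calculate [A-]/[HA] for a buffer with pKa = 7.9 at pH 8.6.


[A-]/[HA] = 10^(pH - pKa)
= 10^(8.6 - 7.9)
= 5.0119

5.0119


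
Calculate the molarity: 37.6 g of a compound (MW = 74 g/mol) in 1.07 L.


C = (mass / MW) / volume
C = (37.6 / 74) / 1.07
C = 0.4749 M

0.4749 M


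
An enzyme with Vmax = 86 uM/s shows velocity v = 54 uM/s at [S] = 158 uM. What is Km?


Km = [S] * (Vmax - v) / v
Km = 158 * (86 - 54) / 54
Km = 93.6296 uM

93.6296 uM


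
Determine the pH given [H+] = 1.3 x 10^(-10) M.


pH = -log10([H+])
pH = -log10(1.3 x 10^(-10))
pH = 9.8861

9.8861


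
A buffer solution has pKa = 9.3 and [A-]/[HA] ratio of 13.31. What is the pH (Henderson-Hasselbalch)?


pH = pKa + log10([A-]/[HA])
pH = 9.3 + log10(13.31)
pH = 10.4242

10.4242


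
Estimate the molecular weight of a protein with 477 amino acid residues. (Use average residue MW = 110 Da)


MW = n_residues * 110 Da
MW = 477 * 110
MW = 52470 Da

52470 Da


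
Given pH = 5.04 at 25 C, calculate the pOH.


pOH = 14 - pH
pOH = 14 - 5.04
pOH = 8.96

8.96


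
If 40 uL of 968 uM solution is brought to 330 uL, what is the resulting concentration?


C2 = C1 * V1 / V2
C2 = 968 * 40 / 330
C2 = 117.3333 uM

117.3333 uM


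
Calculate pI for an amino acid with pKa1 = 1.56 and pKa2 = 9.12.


pI = (pKa1 + pKa2) / 2
pI = (1.56 + 9.12) / 2
pI = 5.34

5.34


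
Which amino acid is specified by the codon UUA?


Standard genetic code lookup.
Codon UUA -> Leu

Leu


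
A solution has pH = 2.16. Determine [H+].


[H+] = 10^(-pH)
[H+] = 10^(-2.16)
[H+] = 0.0069 M

0.0069 M


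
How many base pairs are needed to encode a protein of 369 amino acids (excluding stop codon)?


Each amino acid = 1 codon = 3 bp
bp = 369 * 3 = 1107 bp

1107 bp


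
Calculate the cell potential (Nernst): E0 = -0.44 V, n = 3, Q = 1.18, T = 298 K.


E = E0 - (RT/nF) * ln(Q)
E = -0.44 - (8.314 * 298 / (3 * 96485)) * ln(1.18)
E = -0.4414 V

-0.4414 V


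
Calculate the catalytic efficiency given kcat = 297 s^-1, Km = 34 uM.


Catalytic efficiency = kcat / Km
= 297 / 34
= 8.7353 uM^-1*s^-1

8.7353 uM^-1*s^-1


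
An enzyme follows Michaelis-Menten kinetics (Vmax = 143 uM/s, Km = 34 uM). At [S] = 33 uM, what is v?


v = Vmax * [S] / (Km + [S])
v = 143 * 33 / (34 + 33)
v = 70.4328 uM/s

70.4328 uM/s


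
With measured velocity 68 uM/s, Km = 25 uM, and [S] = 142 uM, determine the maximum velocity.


Vmax = v * (Km + [S]) / [S]
Vmax = 68 * (25 + 142) / 142
Vmax = 79.9718 uM/s

79.9718 uM/s


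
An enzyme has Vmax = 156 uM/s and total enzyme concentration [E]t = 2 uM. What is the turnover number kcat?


kcat = Vmax / [E]t
kcat = 156 / 2
kcat = 78.0 s^-1

78.0 s^-1


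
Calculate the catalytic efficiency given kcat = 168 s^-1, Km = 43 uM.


Catalytic efficiency = kcat / Km
= 168 / 43
= 3.907 uM^-1*s^-1

3.907 uM^-1*s^-1


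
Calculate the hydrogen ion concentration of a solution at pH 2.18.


[H+] = 10^(-pH)
[H+] = 10^(-2.18)
[H+] = 0.0066 M

0.0066 M


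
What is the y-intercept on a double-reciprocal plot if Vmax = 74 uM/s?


y-intercept = 1/Vmax
= 1/74
= 0.0135 s/uM

0.0135 s/uM


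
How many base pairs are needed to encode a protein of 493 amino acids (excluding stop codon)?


Each amino acid = 1 codon = 3 bp
bp = 493 * 3 = 1479 bp

1479 bp


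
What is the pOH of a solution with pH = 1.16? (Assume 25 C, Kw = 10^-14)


pOH = 14 - pH
pOH = 14 - 1.16
pOH = 12.84

12.84


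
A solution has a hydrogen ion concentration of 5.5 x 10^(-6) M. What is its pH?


pH = -log10([H+])
pH = -log10(5.5 x 10^(-6))
pH = 5.2596

5.2596


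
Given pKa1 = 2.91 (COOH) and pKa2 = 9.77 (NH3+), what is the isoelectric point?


pI = (pKa1 + pKa2) / 2
pI = (2.91 + 9.77) / 2
pI = 6.34

6.34


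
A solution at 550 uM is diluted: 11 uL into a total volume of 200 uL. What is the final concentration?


C2 = C1 * V1 / V2
C2 = 550 * 11 / 200
C2 = 30.25 uM

30.25 uM


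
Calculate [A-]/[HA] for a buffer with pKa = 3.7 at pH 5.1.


[A-]/[HA] = 10^(pH - pKa)
= 10^(5.1 - 3.7)
= 25.1189

25.1189


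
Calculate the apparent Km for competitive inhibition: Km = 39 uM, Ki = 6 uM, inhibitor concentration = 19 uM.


Km_app = Km * (1 + [I]/Ki)
Km_app = 39 * (1 + 19/6)
Km_app = 162.5 uM

162.5 uM


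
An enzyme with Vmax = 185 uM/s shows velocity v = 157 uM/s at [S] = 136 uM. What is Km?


Km = [S] * (Vmax - v) / v
Km = 136 * (185 - 157) / 157
Km = 24.2548 uM

24.2548 uM


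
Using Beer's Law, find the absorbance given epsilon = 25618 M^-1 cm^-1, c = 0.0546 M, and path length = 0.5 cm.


A = epsilon * c * l
A = 25618 * 0.0546 * 0.5
A = 699.3714

699.3714


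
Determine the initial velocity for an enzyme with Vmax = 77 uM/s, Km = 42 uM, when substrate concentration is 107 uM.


v = Vmax * [S] / (Km + [S])
v = 77 * 107 / (42 + 107)
v = 55.2953 uM/s

55.2953 uM/s


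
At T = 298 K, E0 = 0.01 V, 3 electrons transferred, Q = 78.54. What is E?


E = E0 - (RT/nF) * ln(Q)
E = 0.01 - (8.314 * 298 / (3 * 96485)) * ln(78.54)
E = -0.0274 V

-0.0274 V


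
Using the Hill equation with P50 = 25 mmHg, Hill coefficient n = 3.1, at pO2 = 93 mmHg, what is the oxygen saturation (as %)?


Y = pO2^n / (P50^n + pO2^n)
Y = 93^3.1 / (25^3.1 + 93^3.1)
Y = 98.33%

98.33%


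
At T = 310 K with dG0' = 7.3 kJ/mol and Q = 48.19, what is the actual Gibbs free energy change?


dG = dG0' + RT * ln(Q) / 1000
dG = 7.3 + 8.314 * 310 * ln(48.19) / 1000
dG = 17.2876 kJ/mol

17.2876 kJ/mol


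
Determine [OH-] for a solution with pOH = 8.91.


[OH-] = 10^(-pOH)
[OH-] = 10^(-8.91)
[OH-] = 1.230e-09 M

1.230e-09 M


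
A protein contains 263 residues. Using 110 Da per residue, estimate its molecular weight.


MW = n_residues * 110 Da
MW = 263 * 110
MW = 28930 Da

28930 Da


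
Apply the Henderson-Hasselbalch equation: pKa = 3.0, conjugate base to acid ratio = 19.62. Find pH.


pH = pKa + log10([A-]/[HA])
pH = 3.0 + log10(19.62)
pH = 4.2927

4.2927


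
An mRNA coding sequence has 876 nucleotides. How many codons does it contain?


codons = nucleotides / 3
codons = 876 / 3 = 292

292


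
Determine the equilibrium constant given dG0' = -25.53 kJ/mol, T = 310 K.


Keq = exp(-dG0 * 1000 / (R * T))
Keq = exp(-(-25.53) * 1000 / (8.314 * 310))
Keq = 20041.523

20041.523


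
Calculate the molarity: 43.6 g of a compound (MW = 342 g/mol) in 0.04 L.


C = (mass / MW) / volume
C = (43.6 / 342) / 0.04
C = 3.1871 M

3.1871 M


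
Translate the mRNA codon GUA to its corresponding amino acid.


Standard genetic code lookup.
Codon GUA -> Val

Val


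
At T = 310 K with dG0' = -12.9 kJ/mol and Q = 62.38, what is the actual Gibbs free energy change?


dG = dG0' + RT * ln(Q) / 1000
dG = -12.9 + 8.314 * 310 * ln(62.38) / 1000
dG = -2.2472 kJ/mol

-2.2472 kJ/mol


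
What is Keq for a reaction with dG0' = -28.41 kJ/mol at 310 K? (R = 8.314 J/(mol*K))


Keq = exp(-dG0 * 1000 / (R * T))
Keq = exp(-(-28.41) * 1000 / (8.314 * 310))
Keq = 61266.7584

61266.7584


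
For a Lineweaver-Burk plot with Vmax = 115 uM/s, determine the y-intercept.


y-intercept = 1/Vmax
= 1/115
= 0.0087 s/uM

0.0087 s/uM


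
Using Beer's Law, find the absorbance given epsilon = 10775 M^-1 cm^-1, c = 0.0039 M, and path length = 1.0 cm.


A = epsilon * c * l
A = 10775 * 0.0039 * 1.0
A = 42.0225

42.0225


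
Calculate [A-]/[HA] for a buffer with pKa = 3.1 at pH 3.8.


[A-]/[HA] = 10^(pH - pKa)
= 10^(3.8 - 3.1)
= 5.0119

5.0119


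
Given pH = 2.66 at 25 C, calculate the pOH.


pOH = 14 - pH
pOH = 14 - 2.66
pOH = 11.34

11.34


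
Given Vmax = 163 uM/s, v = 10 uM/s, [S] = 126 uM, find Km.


Km = [S] * (Vmax - v) / v
Km = 126 * (163 - 10) / 10
Km = 1927.8 uM

1927.8 uM


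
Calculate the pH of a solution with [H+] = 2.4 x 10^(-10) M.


pH = -log10([H+])
pH = -log10(2.4 x 10^(-10))
pH = 9.6198

9.6198


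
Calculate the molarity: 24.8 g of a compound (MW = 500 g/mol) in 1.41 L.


C = (mass / MW) / volume
C = (24.8 / 500) / 1.41
C = 0.0352 M

0.0352 M


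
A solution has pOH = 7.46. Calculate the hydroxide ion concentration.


[OH-] = 10^(-pOH)
[OH-] = 10^(-7.46)
[OH-] = 3.467e-08 M

3.467e-08 M


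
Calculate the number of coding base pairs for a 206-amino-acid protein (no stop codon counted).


Each amino acid = 1 codon = 3 bp
bp = 206 * 3 = 618 bp

618 bp


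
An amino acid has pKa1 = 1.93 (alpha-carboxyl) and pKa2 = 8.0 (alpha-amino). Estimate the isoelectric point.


pI = (pKa1 + pKa2) / 2
pI = (1.93 + 8.0) / 2
pI = 4.965

4.965


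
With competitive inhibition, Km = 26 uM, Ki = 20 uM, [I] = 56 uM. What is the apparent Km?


Km_app = Km * (1 + [I]/Ki)
Km_app = 26 * (1 + 56/20)
Km_app = 98.8 uM

98.8 uM


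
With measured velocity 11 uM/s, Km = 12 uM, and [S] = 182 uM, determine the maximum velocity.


Vmax = v * (Km + [S]) / [S]
Vmax = 11 * (12 + 182) / 182
Vmax = 11.7253 uM/s

11.7253 uM/s


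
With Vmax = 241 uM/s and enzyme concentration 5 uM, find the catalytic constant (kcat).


kcat = Vmax / [E]t
kcat = 241 / 5
kcat = 48.2 s^-1

48.2 s^-1


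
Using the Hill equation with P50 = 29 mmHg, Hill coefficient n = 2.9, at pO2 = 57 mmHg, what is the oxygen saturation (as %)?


Y = pO2^n / (P50^n + pO2^n)
Y = 57^2.9 / (29^2.9 + 57^2.9)
Y = 87.65%

87.65%


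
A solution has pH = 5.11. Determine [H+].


[H+] = 10^(-pH)
[H+] = 10^(-5.11)
[H+] = 7.762e-06 M

7.762e-06 M


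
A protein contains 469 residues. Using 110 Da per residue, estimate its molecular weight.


MW = n_residues * 110 Da
MW = 469 * 110
MW = 51590 Da

51590 Da


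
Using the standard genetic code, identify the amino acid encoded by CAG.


Standard genetic code lookup.
Codon CAG -> Gln

Gln


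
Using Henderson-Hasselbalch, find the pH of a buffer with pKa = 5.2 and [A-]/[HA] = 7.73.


pH = pKa + log10([A-]/[HA])
pH = 5.2 + log10(7.73)
pH = 6.0882

6.0882


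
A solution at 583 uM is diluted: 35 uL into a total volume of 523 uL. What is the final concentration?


C2 = C1 * V1 / V2
C2 = 583 * 35 / 523
C2 = 39.0153 uM

39.0153 uM


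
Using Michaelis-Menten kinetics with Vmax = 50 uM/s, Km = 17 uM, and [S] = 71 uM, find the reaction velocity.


v = Vmax * [S] / (Km + [S])
v = 50 * 71 / (17 + 71)
v = 40.3409 uM/s

40.3409 uM/s


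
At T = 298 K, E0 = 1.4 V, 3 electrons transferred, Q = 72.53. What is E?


E = E0 - (RT/nF) * ln(Q)
E = 1.4 - (8.314 * 298 / (3 * 96485)) * ln(72.53)
E = 1.3633 V

1.3633 V


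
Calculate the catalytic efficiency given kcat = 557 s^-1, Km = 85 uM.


Catalytic efficiency = kcat / Km
= 557 / 85
= 6.5529 uM^-1*s^-1

6.5529 uM^-1*s^-1


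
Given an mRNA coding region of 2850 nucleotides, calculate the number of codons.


codons = nucleotides / 3
codons = 2850 / 3 = 950

950


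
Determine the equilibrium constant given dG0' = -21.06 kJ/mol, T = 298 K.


Keq = exp(-dG0 * 1000 / (R * T))
Keq = exp(-(-21.06) * 1000 / (8.314 * 298))
Keq = 4916.0346

4916.0346


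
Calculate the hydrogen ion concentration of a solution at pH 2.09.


[H+] = 10^(-pH)
[H+] = 10^(-2.09)
[H+] = 0.0081 M

0.0081 M


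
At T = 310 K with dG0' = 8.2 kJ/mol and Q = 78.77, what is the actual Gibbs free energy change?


dG = dG0' + RT * ln(Q) / 1000
dG = 8.2 + 8.314 * 310 * ln(78.77) / 1000
dG = 19.454 kJ/mol

19.454 kJ/mol


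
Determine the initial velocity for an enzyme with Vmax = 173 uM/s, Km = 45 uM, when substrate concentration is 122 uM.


v = Vmax * [S] / (Km + [S])
v = 173 * 122 / (45 + 122)
v = 126.3832 uM/s

126.3832 uM/s


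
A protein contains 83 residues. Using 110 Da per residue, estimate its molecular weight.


MW = n_residues * 110 Da
MW = 83 * 110
MW = 9130 Da

9130 Da


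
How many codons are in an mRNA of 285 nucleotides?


codons = nucleotides / 3
codons = 285 / 3 = 95

95


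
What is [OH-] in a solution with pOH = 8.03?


[OH-] = 10^(-pOH)
[OH-] = 10^(-8.03)
[OH-] = 9.333e-09 M

9.333e-09 M


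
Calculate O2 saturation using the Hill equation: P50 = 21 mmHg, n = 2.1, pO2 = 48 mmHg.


Y = pO2^n / (P50^n + pO2^n)
Y = 48^2.1 / (21^2.1 + 48^2.1)
Y = 85.02%

85.02%


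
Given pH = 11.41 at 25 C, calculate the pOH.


pOH = 14 - pH
pOH = 14 - 11.41
pOH = 2.59

2.59


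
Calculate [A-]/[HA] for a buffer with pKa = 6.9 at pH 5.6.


[A-]/[HA] = 10^(pH - pKa)
= 10^(5.6 - 6.9)
= 0.0501

0.0501


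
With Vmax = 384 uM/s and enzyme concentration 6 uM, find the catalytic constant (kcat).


kcat = Vmax / [E]t
kcat = 384 / 6
kcat = 64.0 s^-1

64.0 s^-1


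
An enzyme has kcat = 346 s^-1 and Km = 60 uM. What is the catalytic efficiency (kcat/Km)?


Catalytic efficiency = kcat / Km
= 346 / 60
= 5.7667 uM^-1*s^-1

5.7667 uM^-1*s^-1


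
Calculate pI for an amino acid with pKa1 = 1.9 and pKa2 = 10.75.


pI = (pKa1 + pKa2) / 2
pI = (1.9 + 10.75) / 2
pI = 6.325

6.325


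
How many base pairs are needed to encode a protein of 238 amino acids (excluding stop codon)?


Each amino acid = 1 codon = 3 bp
bp = 238 * 3 = 714 bp

714 bp


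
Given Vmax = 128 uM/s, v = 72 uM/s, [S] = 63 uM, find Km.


Km = [S] * (Vmax - v) / v
Km = 63 * (128 - 72) / 72
Km = 49.0 uM

49.0 uM


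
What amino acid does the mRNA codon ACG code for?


Standard genetic code lookup.
Codon ACG -> Thr

Thr


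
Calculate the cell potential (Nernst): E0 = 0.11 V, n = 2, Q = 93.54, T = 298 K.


E = E0 - (RT/nF) * ln(Q)
E = 0.11 - (8.314 * 298 / (2 * 96485)) * ln(93.54)
E = 0.0517 V

0.0517 V


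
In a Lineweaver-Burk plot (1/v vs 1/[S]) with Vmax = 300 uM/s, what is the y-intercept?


y-intercept = 1/Vmax
= 1/300
= 0.0033 s/uM

0.0033 s/uM


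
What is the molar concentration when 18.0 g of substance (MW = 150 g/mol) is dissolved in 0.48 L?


C = (mass / MW) / volume
C = (18.0 / 150) / 0.48
C = 0.25 M

0.25 M


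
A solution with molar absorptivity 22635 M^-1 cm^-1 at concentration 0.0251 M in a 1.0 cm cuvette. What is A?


A = epsilon * c * l
A = 22635 * 0.0251 * 1.0
A = 568.1385

568.1385


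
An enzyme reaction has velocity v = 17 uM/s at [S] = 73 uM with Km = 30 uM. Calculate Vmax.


Vmax = v * (Km + [S]) / [S]
Vmax = 17 * (30 + 73) / 73
Vmax = 23.9863 uM/s

23.9863 uM/s


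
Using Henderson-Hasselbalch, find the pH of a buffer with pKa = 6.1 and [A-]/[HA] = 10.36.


pH = pKa + log10([A-]/[HA])
pH = 6.1 + log10(10.36)
pH = 7.1154

7.1154


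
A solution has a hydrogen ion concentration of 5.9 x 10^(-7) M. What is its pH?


pH = -log10([H+])
pH = -log10(5.9 x 10^(-7))
pH = 6.2291

6.2291


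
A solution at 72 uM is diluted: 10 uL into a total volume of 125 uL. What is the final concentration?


C2 = C1 * V1 / V2
C2 = 72 * 10 / 125
C2 = 5.76 uM

5.76 uM


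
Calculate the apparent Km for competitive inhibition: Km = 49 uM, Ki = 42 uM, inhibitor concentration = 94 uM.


Km_app = Km * (1 + [I]/Ki)
Km_app = 49 * (1 + 94/42)
Km_app = 158.6667 uM

158.6667 uM


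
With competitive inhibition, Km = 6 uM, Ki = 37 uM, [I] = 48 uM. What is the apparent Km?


Km_app = Km * (1 + [I]/Ki)
Km_app = 6 * (1 + 48/37)
Km_app = 13.7838 uM

13.7838 uM


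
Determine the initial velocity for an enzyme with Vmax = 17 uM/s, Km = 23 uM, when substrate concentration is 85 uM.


v = Vmax * [S] / (Km + [S])
v = 17 * 85 / (23 + 85)
v = 13.3796 uM/s

13.3796 uM/s


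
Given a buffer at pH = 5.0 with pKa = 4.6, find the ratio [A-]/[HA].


[A-]/[HA] = 10^(pH - pKa)
= 10^(5.0 - 4.6)
= 2.5119

2.5119


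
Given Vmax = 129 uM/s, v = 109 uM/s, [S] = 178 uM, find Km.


Km = [S] * (Vmax - v) / v
Km = 178 * (129 - 109) / 109
Km = 32.6606 uM

32.6606 uM


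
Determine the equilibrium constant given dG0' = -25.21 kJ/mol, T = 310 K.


Keq = exp(-dG0 * 1000 / (R * T))
Keq = exp(-(-25.21) * 1000 / (8.314 * 310))
Keq = 17701.4623

17701.4623


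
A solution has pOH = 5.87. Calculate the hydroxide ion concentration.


[OH-] = 10^(-pOH)
[OH-] = 10^(-5.87)
[OH-] = 1.349e-06 M

1.349e-06 M


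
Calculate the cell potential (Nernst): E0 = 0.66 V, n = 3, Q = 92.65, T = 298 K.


E = E0 - (RT/nF) * ln(Q)
E = 0.66 - (8.314 * 298 / (3 * 96485)) * ln(92.65)
E = 0.6212 V

0.6212 V


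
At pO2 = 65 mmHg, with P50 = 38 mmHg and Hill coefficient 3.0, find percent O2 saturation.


Y = pO2^n / (P50^n + pO2^n)
Y = 65^3.0 / (38^3.0 + 65^3.0)
Y = 83.35%

83.35%


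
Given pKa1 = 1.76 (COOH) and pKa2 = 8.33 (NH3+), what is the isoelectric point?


pI = (pKa1 + pKa2) / 2
pI = (1.76 + 8.33) / 2
pI = 5.045

5.045


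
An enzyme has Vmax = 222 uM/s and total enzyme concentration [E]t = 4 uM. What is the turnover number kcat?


kcat = Vmax / [E]t
kcat = 222 / 4
kcat = 55.5 s^-1

55.5 s^-1


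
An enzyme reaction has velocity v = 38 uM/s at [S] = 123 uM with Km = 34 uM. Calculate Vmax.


Vmax = v * (Km + [S]) / [S]
Vmax = 38 * (34 + 123) / 123
Vmax = 48.5041 uM/s

48.5041 uM/s


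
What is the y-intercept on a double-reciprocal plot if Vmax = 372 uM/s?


y-intercept = 1/Vmax
= 1/372
= 0.0027 s/uM

0.0027 s/uM


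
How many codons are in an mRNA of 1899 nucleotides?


codons = nucleotides / 3
codons = 1899 / 3 = 633

633


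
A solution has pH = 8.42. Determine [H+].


[H+] = 10^(-pH)
[H+] = 10^(-8.42)
[H+] = 3.802e-09 M

3.802e-09 M


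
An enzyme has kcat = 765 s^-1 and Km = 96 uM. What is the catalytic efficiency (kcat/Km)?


Catalytic efficiency = kcat / Km
= 765 / 96
= 7.9688 uM^-1*s^-1

7.9688 uM^-1*s^-1


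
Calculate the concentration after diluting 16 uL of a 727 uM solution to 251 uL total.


C2 = C1 * V1 / V2
C2 = 727 * 16 / 251
C2 = 46.3426 uM

46.3426 uM


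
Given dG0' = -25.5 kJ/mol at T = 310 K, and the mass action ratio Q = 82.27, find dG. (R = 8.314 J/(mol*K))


dG = dG0' + RT * ln(Q) / 1000
dG = -25.5 + 8.314 * 310 * ln(82.27) / 1000
dG = -14.1339 kJ/mol

-14.1339 kJ/mol


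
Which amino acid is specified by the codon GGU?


Standard genetic code lookup.
Codon GGU -> Gly

Gly


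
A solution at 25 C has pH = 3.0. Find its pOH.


pOH = 14 - pH
pOH = 14 - 3.0
pOH = 11.0

11.0


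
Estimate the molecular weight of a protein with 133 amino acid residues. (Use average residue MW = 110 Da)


MW = n_residues * 110 Da
MW = 133 * 110
MW = 14630 Da

14630 Da


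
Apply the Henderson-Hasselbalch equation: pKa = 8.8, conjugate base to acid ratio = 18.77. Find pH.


pH = pKa + log10([A-]/[HA])
pH = 8.8 + log10(18.77)
pH = 10.0735

10.0735


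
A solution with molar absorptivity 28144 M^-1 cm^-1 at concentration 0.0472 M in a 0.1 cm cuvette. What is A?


A = epsilon * c * l
A = 28144 * 0.0472 * 0.1
A = 132.8397

132.8397


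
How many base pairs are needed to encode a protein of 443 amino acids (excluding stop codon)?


Each amino acid = 1 codon = 3 bp
bp = 443 * 3 = 1329 bp

1329 bp


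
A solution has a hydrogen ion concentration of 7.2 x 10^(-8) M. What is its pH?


pH = -log10([H+])
pH = -log10(7.2 x 10^(-8))
pH = 7.1427

7.1427


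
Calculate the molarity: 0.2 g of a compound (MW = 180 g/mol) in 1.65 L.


C = (mass / MW) / volume
C = (0.2 / 180) / 1.65
C = 6.734e-04 M

6.734e-04 M


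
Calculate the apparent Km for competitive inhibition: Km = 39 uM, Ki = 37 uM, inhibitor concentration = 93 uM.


Km_app = Km * (1 + [I]/Ki)
Km_app = 39 * (1 + 93/37)
Km_app = 137.027 uM

137.027 uM


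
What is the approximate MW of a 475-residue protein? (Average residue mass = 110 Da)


MW = n_residues * 110 Da
MW = 475 * 110
MW = 52250 Da

52250 Da


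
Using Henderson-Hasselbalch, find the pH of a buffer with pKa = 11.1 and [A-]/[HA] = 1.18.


pH = pKa + log10([A-]/[HA])
pH = 11.1 + log10(1.18)
pH = 11.1719

11.1719


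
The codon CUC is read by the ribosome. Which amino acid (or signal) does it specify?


Standard genetic code lookup.
Codon CUC -> Leu

Leu


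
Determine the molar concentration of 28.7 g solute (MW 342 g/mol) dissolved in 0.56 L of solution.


C = (mass / MW) / volume
C = (28.7 / 342) / 0.56
C = 0.1499 M

0.1499 M


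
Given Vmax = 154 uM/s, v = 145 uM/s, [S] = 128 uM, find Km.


Km = [S] * (Vmax - v) / v
Km = 128 * (154 - 145) / 145
Km = 7.9448 uM

7.9448 uM


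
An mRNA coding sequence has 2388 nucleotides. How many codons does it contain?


codons = nucleotides / 3
codons = 2388 / 3 = 796

796


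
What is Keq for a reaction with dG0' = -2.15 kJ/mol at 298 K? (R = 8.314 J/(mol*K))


Keq = exp(-dG0 * 1000 / (R * T))
Keq = exp(-(-2.15) * 1000 / (8.314 * 298))
Keq = 2.3816

2.3816


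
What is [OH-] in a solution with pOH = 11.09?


[OH-] = 10^(-pOH)
[OH-] = 10^(-11.09)
[OH-] = 8.128e-12 M

8.128e-12 M


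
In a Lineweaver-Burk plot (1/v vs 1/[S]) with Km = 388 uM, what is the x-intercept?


x-intercept = -1/Km
= -1/388
= -0.0026 1/uM

-0.0026 1/uM


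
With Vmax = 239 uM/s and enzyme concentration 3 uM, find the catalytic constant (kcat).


kcat = Vmax / [E]t
kcat = 239 / 3
kcat = 79.6667 s^-1

79.6667 s^-1


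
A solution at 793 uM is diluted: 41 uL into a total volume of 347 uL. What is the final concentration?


C2 = C1 * V1 / V2
C2 = 793 * 41 / 347
C2 = 93.6974 uM

93.6974 uM


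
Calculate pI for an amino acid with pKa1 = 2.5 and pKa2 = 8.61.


pI = (pKa1 + pKa2) / 2
pI = (2.5 + 8.61) / 2
pI = 5.555

5.555


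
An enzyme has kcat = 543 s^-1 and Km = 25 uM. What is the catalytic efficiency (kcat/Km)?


Catalytic efficiency = kcat / Km
= 543 / 25
= 21.72 uM^-1*s^-1

21.72 uM^-1*s^-1


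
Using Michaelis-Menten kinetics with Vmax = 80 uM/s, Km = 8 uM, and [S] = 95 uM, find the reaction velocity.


v = Vmax * [S] / (Km + [S])
v = 80 * 95 / (8 + 95)
v = 73.7864 uM/s

73.7864 uM/s


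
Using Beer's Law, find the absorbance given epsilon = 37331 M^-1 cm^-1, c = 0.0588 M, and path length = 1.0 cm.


A = epsilon * c * l
A = 37331 * 0.0588 * 1.0
A = 2195.0628

2195.0628


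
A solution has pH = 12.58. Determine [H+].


[H+] = 10^(-pH)
[H+] = 10^(-12.58)
[H+] = 2.630e-13 M

2.630e-13 M


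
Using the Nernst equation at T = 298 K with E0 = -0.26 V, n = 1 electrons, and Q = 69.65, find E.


E = E0 - (RT/nF) * ln(Q)
E = -0.26 - (8.314 * 298 / (1 * 96485)) * ln(69.65)
E = -0.369 V

-0.369 V


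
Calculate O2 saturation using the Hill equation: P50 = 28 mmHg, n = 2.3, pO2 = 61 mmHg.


Y = pO2^n / (P50^n + pO2^n)
Y = 61^2.3 / (28^2.3 + 61^2.3)
Y = 85.7%

85.7%


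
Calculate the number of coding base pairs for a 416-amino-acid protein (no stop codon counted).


Each amino acid = 1 codon = 3 bp
bp = 416 * 3 = 1248 bp

1248 bp


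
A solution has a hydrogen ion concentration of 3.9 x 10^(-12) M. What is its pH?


pH = -log10([H+])
pH = -log10(3.9 x 10^(-12))
pH = 11.4089

11.4089


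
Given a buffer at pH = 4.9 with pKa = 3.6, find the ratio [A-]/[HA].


[A-]/[HA] = 10^(pH - pKa)
= 10^(4.9 - 3.6)
= 19.9526

19.9526


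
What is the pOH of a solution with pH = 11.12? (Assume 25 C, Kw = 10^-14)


pOH = 14 - pH
pOH = 14 - 11.12
pOH = 2.88

2.88


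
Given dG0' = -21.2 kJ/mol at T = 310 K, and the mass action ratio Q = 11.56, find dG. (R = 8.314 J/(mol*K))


dG = dG0' + RT * ln(Q) / 1000
dG = -21.2 + 8.314 * 310 * ln(11.56) / 1000
dG = -14.8918 kJ/mol

-14.8918 kJ/mol


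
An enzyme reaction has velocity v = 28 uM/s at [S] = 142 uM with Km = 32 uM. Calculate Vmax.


Vmax = v * (Km + [S]) / [S]
Vmax = 28 * (32 + 142) / 142
Vmax = 34.3099 uM/s

34.3099 uM/s


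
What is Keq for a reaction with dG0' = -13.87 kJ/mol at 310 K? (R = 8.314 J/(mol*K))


Keq = exp(-dG0 * 1000 / (R * T))
Keq = exp(-(-13.87) * 1000 / (8.314 * 310))
Keq = 217.3518

217.3518


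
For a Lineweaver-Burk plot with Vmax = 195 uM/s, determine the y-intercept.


y-intercept = 1/Vmax
= 1/195
= 0.0051 s/uM

0.0051 s/uM


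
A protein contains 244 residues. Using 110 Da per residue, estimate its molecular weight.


MW = n_residues * 110 Da
MW = 244 * 110
MW = 26840 Da

26840 Da


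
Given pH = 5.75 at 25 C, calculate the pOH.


pOH = 14 - pH
pOH = 14 - 5.75
pOH = 8.25

8.25


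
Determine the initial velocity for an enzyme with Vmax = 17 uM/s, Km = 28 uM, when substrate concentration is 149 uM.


v = Vmax * [S] / (Km + [S])
v = 17 * 149 / (28 + 149)
v = 14.3107 uM/s

14.3107 uM/s


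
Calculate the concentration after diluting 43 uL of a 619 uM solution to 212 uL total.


C2 = C1 * V1 / V2
C2 = 619 * 43 / 212
C2 = 125.5519 uM

125.5519 uM


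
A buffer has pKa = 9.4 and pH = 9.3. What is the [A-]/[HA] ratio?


[A-]/[HA] = 10^(pH - pKa)
= 10^(9.3 - 9.4)
= 0.7943

0.7943


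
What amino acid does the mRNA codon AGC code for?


Standard genetic code lookup.
Codon AGC -> Ser

Ser


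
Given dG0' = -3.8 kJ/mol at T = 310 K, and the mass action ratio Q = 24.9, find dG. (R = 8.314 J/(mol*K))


dG = dG0' + RT * ln(Q) / 1000
dG = -3.8 + 8.314 * 310 * ln(24.9) / 1000
dG = 4.4858 kJ/mol

4.4858 kJ/mol


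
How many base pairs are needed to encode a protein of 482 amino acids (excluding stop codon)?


Each amino acid = 1 codon = 3 bp
bp = 482 * 3 = 1446 bp

1446 bp


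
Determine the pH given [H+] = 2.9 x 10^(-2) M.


pH = -log10([H+])
pH = -log10(2.9 x 10^(-2))
pH = 1.5376

1.5376


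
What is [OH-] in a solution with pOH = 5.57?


[OH-] = 10^(-pOH)
[OH-] = 10^(-5.57)
[OH-] = 2.692e-06 M

2.692e-06 M


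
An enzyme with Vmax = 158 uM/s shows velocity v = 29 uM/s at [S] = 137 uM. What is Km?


Km = [S] * (Vmax - v) / v
Km = 137 * (158 - 29) / 29
Km = 609.4138 uM

609.4138 uM


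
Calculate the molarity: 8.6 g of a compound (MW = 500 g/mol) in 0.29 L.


C = (mass / MW) / volume
C = (8.6 / 500) / 0.29
C = 0.0593 M

0.0593 M


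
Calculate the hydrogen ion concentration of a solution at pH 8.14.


[H+] = 10^(-pH)
[H+] = 10^(-8.14)
[H+] = 7.244e-09 M

7.244e-09 M


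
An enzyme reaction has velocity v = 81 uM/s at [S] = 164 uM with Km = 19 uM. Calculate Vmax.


Vmax = v * (Km + [S]) / [S]
Vmax = 81 * (19 + 164) / 164
Vmax = 90.3841 uM/s

90.3841 uM/s


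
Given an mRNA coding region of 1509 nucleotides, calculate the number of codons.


codons = nucleotides / 3
codons = 1509 / 3 = 503

503


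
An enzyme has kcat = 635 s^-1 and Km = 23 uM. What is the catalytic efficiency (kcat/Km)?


Catalytic efficiency = kcat / Km
= 635 / 23
= 27.6087 uM^-1*s^-1

27.6087 uM^-1*s^-1


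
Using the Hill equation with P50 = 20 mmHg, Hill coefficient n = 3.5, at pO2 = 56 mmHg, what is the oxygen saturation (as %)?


Y = pO2^n / (P50^n + pO2^n)
Y = 56^3.5 / (20^3.5 + 56^3.5)
Y = 97.35%

97.35%


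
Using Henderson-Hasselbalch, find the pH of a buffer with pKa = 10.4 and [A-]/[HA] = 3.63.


pH = pKa + log10([A-]/[HA])
pH = 10.4 + log10(3.63)
pH = 10.9599

10.9599


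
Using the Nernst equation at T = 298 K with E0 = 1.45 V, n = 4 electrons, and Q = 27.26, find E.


E = E0 - (RT/nF) * ln(Q)
E = 1.45 - (8.314 * 298 / (4 * 96485)) * ln(27.26)
E = 1.4288 V

1.4288 V


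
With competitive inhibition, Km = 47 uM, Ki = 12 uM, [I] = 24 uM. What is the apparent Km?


Km_app = Km * (1 + [I]/Ki)
Km_app = 47 * (1 + 24/12)
Km_app = 141.0 uM

141.0 uM


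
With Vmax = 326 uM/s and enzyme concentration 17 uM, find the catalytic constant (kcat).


kcat = Vmax / [E]t
kcat = 326 / 17
kcat = 19.1765 s^-1

19.1765 s^-1


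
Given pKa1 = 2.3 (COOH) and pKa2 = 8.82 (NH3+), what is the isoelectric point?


pI = (pKa1 + pKa2) / 2
pI = (2.3 + 8.82) / 2
pI = 5.56

5.56


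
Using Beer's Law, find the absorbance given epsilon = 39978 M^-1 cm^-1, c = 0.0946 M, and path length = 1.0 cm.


A = epsilon * c * l
A = 39978 * 0.0946 * 1.0
A = 3781.9188

3781.9188


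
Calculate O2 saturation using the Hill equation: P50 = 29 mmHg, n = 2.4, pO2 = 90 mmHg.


Y = pO2^n / (P50^n + pO2^n)
Y = 90^2.4 / (29^2.4 + 90^2.4)
Y = 93.81%

93.81%


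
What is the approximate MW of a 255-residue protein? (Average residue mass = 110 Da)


MW = n_residues * 110 Da
MW = 255 * 110
MW = 28050 Da

28050 Da


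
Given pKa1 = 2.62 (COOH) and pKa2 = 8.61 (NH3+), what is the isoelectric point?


pI = (pKa1 + pKa2) / 2
pI = (2.62 + 8.61) / 2
pI = 5.615

5.615


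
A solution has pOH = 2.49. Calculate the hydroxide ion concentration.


[OH-] = 10^(-pOH)
[OH-] = 10^(-2.49)
[OH-] = 0.0032 M

0.0032 M


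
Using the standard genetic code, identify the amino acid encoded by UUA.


Standard genetic code lookup.
Codon UUA -> Leu

Leu
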